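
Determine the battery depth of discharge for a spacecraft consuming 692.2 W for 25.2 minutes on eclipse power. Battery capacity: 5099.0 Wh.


E_used = P * t / 60 = 692.2 * 25.2 / 60 = 290.7240 Wh
DOD = E_used / E_total * 100 = 290.7240 / 5099.0 * 100
DOD = 5.7016 %

5.7016 %


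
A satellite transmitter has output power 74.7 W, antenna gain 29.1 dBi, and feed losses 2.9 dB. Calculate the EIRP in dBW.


Pt = 74.7 W = 18.7332 dBW
EIRP = Pt_dBW + Gt - losses = 18.7332 + 29.1 - 2.9 = 44.9332 dBW

44.9332 dBW


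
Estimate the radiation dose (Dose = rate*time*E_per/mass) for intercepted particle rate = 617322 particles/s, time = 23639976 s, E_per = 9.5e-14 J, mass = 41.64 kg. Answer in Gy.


Total energy deposited = rate * time * E_per
  = 617322 * 23639976 * 9.5e-14 = 1.3864 J
Dose = E_total / mass = 1.3864 / 41.64
Dose = 0.03329444 Gy

0.0333 Gy


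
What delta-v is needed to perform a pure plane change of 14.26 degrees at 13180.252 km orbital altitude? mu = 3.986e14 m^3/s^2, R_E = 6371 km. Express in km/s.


r = 19551.2520 km = 1.9551252e+07 m
V = sqrt(mu/r) = 4515.2454 m/s
di = 14.26 deg = 0.248884 rad
dV = 2*V*sin(di/2) = 2*4515.2454*sin(0.124442)
dV = 1120.8739 m/s = 1.1209 km/s

1.1209 km/s


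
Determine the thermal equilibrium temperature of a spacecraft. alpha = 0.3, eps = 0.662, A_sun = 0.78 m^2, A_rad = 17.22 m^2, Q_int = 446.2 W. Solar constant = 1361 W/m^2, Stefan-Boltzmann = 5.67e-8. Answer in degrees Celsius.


Numerator = alpha*S*A_sun + Q_int = 0.3*1361*0.78 + 446.2 = 764.6740 W
Denominator = eps*sigma*A_rad = 0.662*5.67e-8*17.22 = 6.4635959e-07 W/K^4
T^4 = 1.1830474e+09 K^4
T = 185.4601 K = -87.6899 C

-87.6899 degrees Celsius


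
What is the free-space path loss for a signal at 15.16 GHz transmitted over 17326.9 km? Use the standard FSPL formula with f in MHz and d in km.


f = 15.16 GHz = 15160.0000 MHz
d = 17326.9 km
FSPL = 32.44 + 20*log10(15160.0000) + 20*log10(17326.9)
FSPL = 32.44 + 83.6140 + 84.7744
FSPL = 200.8284 dB

200.8284 dB


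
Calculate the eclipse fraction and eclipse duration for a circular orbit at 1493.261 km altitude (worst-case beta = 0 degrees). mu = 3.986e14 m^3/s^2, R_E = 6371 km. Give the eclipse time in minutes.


r = 7864.2610 km
T = 115.6770 min
Eclipse fraction = arcsin(R_E/r)/pi = arcsin(6371.0000/7864.2610)/pi
= arcsin(0.8101206)/pi = 0.3005984
Eclipse duration = 0.3005984 * 115.6770 = 34.7723 min

34.7723 minutes


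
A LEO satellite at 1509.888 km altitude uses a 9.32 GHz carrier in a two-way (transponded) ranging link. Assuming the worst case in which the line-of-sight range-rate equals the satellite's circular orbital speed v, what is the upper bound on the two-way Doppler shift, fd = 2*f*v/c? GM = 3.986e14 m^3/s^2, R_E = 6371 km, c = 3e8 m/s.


r = 7.880888e+06 m
v = sqrt(mu/r) = 7111.8251 m/s (worst-case radial velocity)
f = 9.32 GHz = 9.32e+09 Hz
fd = 2*f*v/c = 2*9.32e+09*7111.8251/3.0e+08
fd = 441881.4014 Hz

441881.4014 Hz


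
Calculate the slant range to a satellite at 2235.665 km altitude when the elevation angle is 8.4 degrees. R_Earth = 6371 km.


h = 2235.665 km, el = 8.4 deg
d = -R_E*sin(el) + sqrt((R_E*sin(el))^2 + 2*R_E*h + h^2)
d = -6371.0000*sin(0.1466077) + sqrt((6371.0000*0.146083)^2 + 2*6371.0000*2235.665 + 2235.665^2)
d = 4930.2977 km

4930.2977 km


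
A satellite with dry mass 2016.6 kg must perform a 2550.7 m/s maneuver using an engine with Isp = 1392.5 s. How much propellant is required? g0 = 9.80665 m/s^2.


ve = Isp * g0 = 1392.5 * 9.80665 = 13655.760125 m/s
mass ratio = exp(dv/ve) = exp(2550.7/13655.760125) = 1.20536888
m_prop = m_dry * (mr - 1) = 2016.6 * (1.20536888 - 1)
m_prop = 414.1469 kg

414.1469 kg


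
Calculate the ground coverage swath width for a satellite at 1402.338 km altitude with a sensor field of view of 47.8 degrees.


FOV = 47.8 deg = 0.8342674 rad
swath = 2 * alt * tan(FOV/2) = 2 * 1402.338 * tan(0.4171337)
swath = 2 * 1402.338 * 0.443139
swath = 1242.8613 km

1242.8613 km


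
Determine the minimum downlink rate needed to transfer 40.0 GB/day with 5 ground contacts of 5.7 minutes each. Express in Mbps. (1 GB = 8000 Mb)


total contact time = 5 * 5.7 * 60 = 1710.0000 s
data = 40.0 GB = 320000.0000 Mb
rate = 320000.0000 / 1710.0000 = 187.1345 Mbps

187.1345 Mbps


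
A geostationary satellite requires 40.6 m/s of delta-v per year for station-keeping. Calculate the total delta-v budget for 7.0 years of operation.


dV = rate * years = 40.6 * 7.0
dV = 284.2000 m/s

284.2000 m/s


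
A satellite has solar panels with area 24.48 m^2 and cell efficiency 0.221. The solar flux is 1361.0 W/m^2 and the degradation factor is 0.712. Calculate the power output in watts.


P = area * eta * S * degradation
P = 24.48 * 0.221 * 1361.0 * 0.712
P = 5242.5406 W

5242.5406 W


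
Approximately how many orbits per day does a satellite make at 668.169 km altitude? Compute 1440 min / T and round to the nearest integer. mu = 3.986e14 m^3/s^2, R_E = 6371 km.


r = 7.039169e+06 m
T = 2*pi*sqrt(r^3/mu) = 5877.5091 s = 97.9585 min
revs/day = 1440 / 97.9585 = 14.7001
Rounded: 15 revolutions per day

15 revolutions per day


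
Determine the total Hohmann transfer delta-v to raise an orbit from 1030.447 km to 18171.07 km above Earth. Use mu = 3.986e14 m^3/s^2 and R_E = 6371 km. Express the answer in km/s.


r1 = 7401.4470 km = 7.401447e+06 m
r2 = 24542.0700 km = 2.454207e+07 m
dv1 = sqrt(mu/r1)*(sqrt(2*r2/(r1+r2)) - 1) = 1758.2679 m/s
dv2 = sqrt(mu/r2)*(1 - sqrt(2*r1/(r1+r2))) = 1286.6372 m/s
total dv = |dv1| + |dv2| = 1758.2679 + 1286.6372 = 3044.9051 m/s = 3.0449 km/s

3.0449 km/s


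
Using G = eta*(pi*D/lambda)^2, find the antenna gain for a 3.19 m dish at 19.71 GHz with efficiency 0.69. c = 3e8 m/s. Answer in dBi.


lambda = c/f = 3e8 / 1.971e+10 = 0.0152207 m
G = eta*(pi*D/lambda)^2 = 0.69*(pi*3.19/0.0152207)^2
G = 299130.6684 (linear)
G = 10*log10(299130.6684) = 54.7586 dBi

54.7586 dBi


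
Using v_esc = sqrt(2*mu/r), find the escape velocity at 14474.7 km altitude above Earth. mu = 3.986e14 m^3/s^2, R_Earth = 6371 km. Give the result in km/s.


r = 6371.0 + 14474.7 = 20845.7000 km = 2.08457e+07 m
v_esc = sqrt(2*mu/r) = sqrt(2*3.986e14 / 2.08457e+07)
v_esc = 6184.0843 m/s = 6.1841 km/s

6.1841 km/s


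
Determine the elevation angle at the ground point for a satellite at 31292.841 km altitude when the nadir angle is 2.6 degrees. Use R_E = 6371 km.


r = R_E + alt = 37663.8410 km
Law of sines in the satellite / Earth-center / ground-point triangle:
  sin(nadir)/R_E = sin(90 + el)/r  =>  cos(el) = (r/R_E)*sin(nadir)
cos(el) = (37663.8410 / 6371.0000) * sin(2.6 deg) = 0.2681752
el = arccos(0.2681752) = 74.4443 deg
(Earth-central angle = 90 - nadir - el = 12.9557 deg)

74.4443 degrees


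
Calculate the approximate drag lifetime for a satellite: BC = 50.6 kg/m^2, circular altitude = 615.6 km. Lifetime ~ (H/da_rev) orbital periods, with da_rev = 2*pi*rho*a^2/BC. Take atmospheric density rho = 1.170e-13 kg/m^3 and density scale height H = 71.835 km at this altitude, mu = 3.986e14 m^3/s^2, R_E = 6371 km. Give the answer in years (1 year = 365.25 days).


a = R_E + alt = 6986.6000 km = 6.9866e+06 m
da_rev = 2*pi*rho*a^2/BC = 2*pi*1.170e-13*(6.9866e+06)^2/50.6 = 0.709164476 m per revolution
N = H/da_rev = 71835.0000 m / 0.709164476 m = 101295.2601 revolutions
P = 2*pi*sqrt(a^3/mu) = 5811.7917 s
lifetime = N*P = 101295.2601 * 5811.7917 = 5.8870695e+08 s = 6813.7379 days
years = 6813.7379 / 365.25 = 18.6550 years

18.6550 years


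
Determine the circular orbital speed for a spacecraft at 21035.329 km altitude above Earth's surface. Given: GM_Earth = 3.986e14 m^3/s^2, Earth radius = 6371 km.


r = R_E + alt = 6371.0 + 21035.329 = 27406.3290 km = 2.7406329e+07 m
v = sqrt(mu/r) = sqrt(3.986e14 / 2.7406329e+07) = 3813.6709 m/s = 3.8137 km/s

3.8137 km/s


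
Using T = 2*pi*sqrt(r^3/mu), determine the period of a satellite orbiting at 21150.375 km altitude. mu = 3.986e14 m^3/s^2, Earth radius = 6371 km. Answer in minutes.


r = 27521.3750 km = 2.7521375e+07 m
T = 2*pi*sqrt(r^3/mu) = 2*pi*sqrt(2.0845407e+22 / 3.986e14)
T = 45437.7077 s = 757.2951 min

757.2951 minutes


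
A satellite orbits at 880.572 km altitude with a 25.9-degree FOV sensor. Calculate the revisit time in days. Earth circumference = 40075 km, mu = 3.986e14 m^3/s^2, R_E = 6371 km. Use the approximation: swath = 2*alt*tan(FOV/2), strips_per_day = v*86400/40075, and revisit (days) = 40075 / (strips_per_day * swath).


swath = 2*880.572*tan(0.2260201) = 404.9737 km
v = sqrt(mu/r) = 7413.9997 m/s = 7.4140 km/s
strips/day = v*86400/40075 = 7.4140*86400/40075 = 15.9843
coverage/day = strips * swath = 15.9843 * 404.9737 = 6473.2077 km
revisit = 40075 / 6473.2077 = 6.1909 days

6.1909 days


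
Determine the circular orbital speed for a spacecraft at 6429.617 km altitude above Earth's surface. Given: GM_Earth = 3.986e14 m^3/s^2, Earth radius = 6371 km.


r = R_E + alt = 6371.0 + 6429.617 = 12800.6170 km = 1.2800617e+07 m
v = sqrt(mu/r) = sqrt(3.986e14 / 1.2800617e+07) = 5580.2441 m/s = 5.5802 km/s

5.5802 km/s


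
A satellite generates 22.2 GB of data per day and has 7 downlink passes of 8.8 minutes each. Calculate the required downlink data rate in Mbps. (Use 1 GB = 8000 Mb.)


total contact time = 7 * 8.8 * 60 = 3696.0000 s
data = 22.2 GB = 177600.0000 Mb
rate = 177600.0000 / 3696.0000 = 48.0519 Mbps

48.0519 Mbps


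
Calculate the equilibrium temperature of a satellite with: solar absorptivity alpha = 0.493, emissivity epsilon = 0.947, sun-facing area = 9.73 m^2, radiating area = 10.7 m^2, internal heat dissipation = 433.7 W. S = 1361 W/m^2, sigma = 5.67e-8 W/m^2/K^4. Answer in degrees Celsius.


Numerator = alpha*S*A_sun + Q_int = 0.493*1361*9.73 + 433.7 = 6962.2673 W
Denominator = eps*sigma*A_rad = 0.947*5.67e-8*10.7 = 5.7453543e-07 W/K^4
T^4 = 1.2118082e+10 K^4
T = 331.7863 K = 58.6363 C

58.6363 degrees Celsius


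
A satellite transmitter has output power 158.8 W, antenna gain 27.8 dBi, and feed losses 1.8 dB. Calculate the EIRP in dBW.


Pt = 158.8 W = 22.0085 dBW
EIRP = Pt_dBW + Gt - losses = 22.0085 + 27.8 - 1.8 = 48.0085 dBW

48.0085 dBW


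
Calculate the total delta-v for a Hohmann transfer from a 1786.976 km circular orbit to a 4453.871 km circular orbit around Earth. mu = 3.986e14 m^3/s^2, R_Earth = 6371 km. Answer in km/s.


r1 = 8157.9760 km = 8.157976e+06 m
r2 = 10824.8710 km = 1.0824871e+07 m
dv1 = sqrt(mu/r1)*(sqrt(2*r2/(r1+r2)) - 1) = 474.8809 m/s
dv2 = sqrt(mu/r2)*(1 - sqrt(2*r1/(r1+r2))) = 442.3827 m/s
total dv = |dv1| + |dv2| = 474.8809 + 442.3827 = 917.2635 m/s = 0.9172635 km/s

0.9173 km/s


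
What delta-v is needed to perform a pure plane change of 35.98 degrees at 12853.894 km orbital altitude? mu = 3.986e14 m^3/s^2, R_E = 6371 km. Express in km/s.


r = 19224.8940 km = 1.9224894e+07 m
V = sqrt(mu/r) = 4553.4091 m/s
di = 35.98 deg = 0.6279695 rad
dV = 2*V*sin(di/2) = 2*4553.4091*sin(0.3139847)
dV = 2812.6499 m/s = 2.8126 km/s

2.8126 km/s


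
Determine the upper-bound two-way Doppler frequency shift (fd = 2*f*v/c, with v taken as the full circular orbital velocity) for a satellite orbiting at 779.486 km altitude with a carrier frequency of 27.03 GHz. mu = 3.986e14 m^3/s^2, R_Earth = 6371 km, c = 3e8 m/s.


r = 7.150486e+06 m
v = sqrt(mu/r) = 7466.2214 m/s (worst-case radial velocity)
f = 27.03 GHz = 2.703e+10 Hz
fd = 2*f*v/c = 2*2.703e+10*7466.2214/3.0e+08
fd = 1.3454131e+06 Hz

1.3454e+06 Hz


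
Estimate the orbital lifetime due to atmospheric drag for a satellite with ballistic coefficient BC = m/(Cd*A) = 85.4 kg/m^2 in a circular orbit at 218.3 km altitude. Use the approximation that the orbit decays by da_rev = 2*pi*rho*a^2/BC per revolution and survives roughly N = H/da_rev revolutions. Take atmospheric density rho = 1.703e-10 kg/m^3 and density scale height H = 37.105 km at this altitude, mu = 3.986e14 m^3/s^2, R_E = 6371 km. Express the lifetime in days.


a = R_E + alt = 6589.3000 km = 6.5893e+06 m
da_rev = 2*pi*rho*a^2/BC = 2*pi*1.703e-10*(6.5893e+06)^2/85.4 = 544.020427 m per revolution
N = H/da_rev = 37105.0000 m / 544.020427 m = 68.2052 revolutions
P = 2*pi*sqrt(a^3/mu) = 5323.1676 s
lifetime = N*P = 68.2052 * 5323.1676 = 363067.4969 s = 4.2022 days

4.2022 days


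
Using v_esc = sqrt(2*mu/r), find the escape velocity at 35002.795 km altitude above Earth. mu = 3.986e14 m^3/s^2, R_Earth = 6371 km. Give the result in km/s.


r = 6371.0 + 35002.795 = 41373.7950 km = 4.1373795e+07 m
v_esc = sqrt(2*mu/r) = sqrt(2*3.986e14 / 4.1373795e+07)
v_esc = 4389.5598 m/s = 4.3896 km/s

4.3896 km/s


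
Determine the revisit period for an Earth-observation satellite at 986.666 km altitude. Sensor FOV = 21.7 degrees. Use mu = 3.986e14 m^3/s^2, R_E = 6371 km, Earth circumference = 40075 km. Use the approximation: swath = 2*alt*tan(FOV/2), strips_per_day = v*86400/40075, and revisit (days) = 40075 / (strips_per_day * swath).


swath = 2*986.666*tan(0.1893682) = 378.2182 km
v = sqrt(mu/r) = 7360.3525 m/s = 7.3604 km/s
strips/day = v*86400/40075 = 7.3604*86400/40075 = 15.8686
coverage/day = strips * swath = 15.8686 * 378.2182 = 6001.7967 km
revisit = 40075 / 6001.7967 = 6.6772 days

6.6772 days


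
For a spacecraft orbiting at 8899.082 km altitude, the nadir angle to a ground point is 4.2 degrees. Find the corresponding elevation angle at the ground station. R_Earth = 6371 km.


r = R_E + alt = 15270.0820 km
Law of sines in the satellite / Earth-center / ground-point triangle:
  sin(nadir)/R_E = sin(90 + el)/r  =>  cos(el) = (r/R_E)*sin(nadir)
cos(el) = (15270.0820 / 6371.0000) * sin(4.2 deg) = 0.1755381
el = arccos(0.1755381) = 79.8900 deg
(Earth-central angle = 90 - nadir - el = 5.9100 deg)

79.8900 degrees


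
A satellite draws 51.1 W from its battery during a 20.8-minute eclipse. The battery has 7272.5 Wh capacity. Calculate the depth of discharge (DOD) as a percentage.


E_used = P * t / 60 = 51.1 * 20.8 / 60 = 17.7147 Wh
DOD = E_used / E_total * 100 = 17.7147 / 7272.5 * 100
DOD = 0.2435843 %

0.2436 %


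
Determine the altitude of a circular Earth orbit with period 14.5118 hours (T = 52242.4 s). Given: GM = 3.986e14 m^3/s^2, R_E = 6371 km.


T = 52242.4 s
r = (mu*T^2/(4*pi^2))^(1/3) = (3.986e14 * 52242.4^2 / (4*pi^2))^(1/3)
r = 3.0204705e+07 m = 30204.7051 km
alt = r - R_E = 30204.7051 - 6371 = 23833.7051 km

23833.7051 km


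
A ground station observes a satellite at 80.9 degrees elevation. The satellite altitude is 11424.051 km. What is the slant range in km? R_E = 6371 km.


h = 11424.051 km, el = 80.9 deg
d = -R_E*sin(el) + sqrt((R_E*sin(el))^2 + 2*R_E*h + h^2)
d = -6371.0000*sin(1.4120) + sqrt((6371.0000*0.9874138)^2 + 2*6371.0000*11424.051 + 11424.051^2)
d = 11475.6869 km

11475.6869 km


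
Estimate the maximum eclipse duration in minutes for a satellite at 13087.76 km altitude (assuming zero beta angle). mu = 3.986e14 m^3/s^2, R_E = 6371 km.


r = 19458.7600 km
T = 450.2282 min
Eclipse fraction = arcsin(R_E/r)/pi = arcsin(6371.0000/19458.7600)/pi
= arcsin(0.3274104)/pi = 0.106176
Eclipse duration = 0.106176 * 450.2282 = 47.8034 min

47.8034 minutes


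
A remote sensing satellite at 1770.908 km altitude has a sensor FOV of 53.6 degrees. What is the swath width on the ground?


FOV = 53.6 deg = 0.9354965 rad
swath = 2 * alt * tan(FOV/2) = 2 * 1770.908 * tan(0.4677482)
swath = 2 * 1770.908 * 0.5051363
swath = 1789.1000 km

1789.1000 km


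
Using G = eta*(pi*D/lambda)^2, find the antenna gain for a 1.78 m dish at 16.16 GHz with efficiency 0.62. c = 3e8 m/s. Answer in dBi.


lambda = c/f = 3e8 / 1.616e+10 = 0.01856436 m
G = eta*(pi*D/lambda)^2 = 0.62*(pi*1.78/0.01856436)^2
G = 56256.3619 (linear)
G = 10*log10(56256.3619) = 47.5017 dBi

47.5017 dBi


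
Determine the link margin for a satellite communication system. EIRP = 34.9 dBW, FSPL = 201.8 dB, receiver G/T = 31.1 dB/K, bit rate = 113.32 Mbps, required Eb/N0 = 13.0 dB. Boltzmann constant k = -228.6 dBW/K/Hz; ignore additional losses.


C/N0 = EIRP - FSPL + G/T - k = 34.9 - 201.8 + 31.1 - (-228.6)
C/N0 = 92.8000 dB-Hz
R_b = 113.32 Mbps = 1.1332e+08 bps -> 10*log10(R_b) = 80.5431 dB-Hz
Eb/N0 = C/N0 - 10*log10(R_b) = 92.8000 - 80.5431 = 12.2569 dB
Margin = Eb/N0 - Eb/N0_req = 12.2569 - 13.0 = -0.7430657 dB (negative margin: link does not close)

-0.7431 dB


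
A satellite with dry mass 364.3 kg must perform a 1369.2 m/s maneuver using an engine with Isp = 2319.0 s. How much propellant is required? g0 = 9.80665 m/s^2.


ve = Isp * g0 = 2319.0 * 9.80665 = 22741.621350 m/s
mass ratio = exp(dv/ve) = exp(1369.2/22741.621350) = 1.06205615
m_prop = m_dry * (mr - 1) = 364.3 * (1.06205615 - 1)
m_prop = 22.6071 kg

22.6071 kg


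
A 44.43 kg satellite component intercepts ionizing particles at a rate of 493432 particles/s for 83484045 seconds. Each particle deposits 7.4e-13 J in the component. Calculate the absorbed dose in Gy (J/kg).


Total energy deposited = rate * time * E_per
  = 493432 * 83484045 * 7.4e-13 = 30.4833 J
Dose = E_total / mass = 30.4833 / 44.43
Dose = 0.6860981 Gy

0.6861 Gy


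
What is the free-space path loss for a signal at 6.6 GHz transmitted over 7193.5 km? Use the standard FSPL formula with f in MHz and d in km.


f = 6.6 GHz = 6600.0000 MHz
d = 7193.5 km
FSPL = 32.44 + 20*log10(6600.0000) + 20*log10(7193.5)
FSPL = 32.44 + 76.3909 + 77.1388
FSPL = 185.9697 dB

185.9697 dB


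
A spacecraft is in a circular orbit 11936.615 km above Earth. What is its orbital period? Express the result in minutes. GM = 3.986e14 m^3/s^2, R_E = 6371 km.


r = 18307.6150 km = 1.8307615e+07 m
T = 2*pi*sqrt(r^3/mu) = 2*pi*sqrt(6.1361407e+21 / 3.986e14)
T = 24652.3814 s = 410.8730 min

410.8730 minutes


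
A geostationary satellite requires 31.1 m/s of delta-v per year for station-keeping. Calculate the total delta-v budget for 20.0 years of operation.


dV = rate * years = 31.1 * 20.0
dV = 622.0000 m/s

622.0000 m/s


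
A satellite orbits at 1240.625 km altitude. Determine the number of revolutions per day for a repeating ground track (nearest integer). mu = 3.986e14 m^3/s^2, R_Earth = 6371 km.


r = 7.611625e+06 m
T = 2*pi*sqrt(r^3/mu) = 6608.8713 s = 110.1479 min
revs/day = 1440 / 110.1479 = 13.0733
Rounded: 13 revolutions per day

13 revolutions per day


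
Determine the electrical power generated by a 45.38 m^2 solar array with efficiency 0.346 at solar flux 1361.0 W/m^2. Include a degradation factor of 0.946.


P = area * eta * S * degradation
P = 45.38 * 0.346 * 1361.0 * 0.946
P = 20215.7497 W

20215.7497 W


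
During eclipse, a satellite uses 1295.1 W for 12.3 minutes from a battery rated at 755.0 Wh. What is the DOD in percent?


E_used = P * t / 60 = 1295.1 * 12.3 / 60 = 265.4955 Wh
DOD = E_used / E_total * 100 = 265.4955 / 755.0 * 100
DOD = 35.1650 %

35.1650 %


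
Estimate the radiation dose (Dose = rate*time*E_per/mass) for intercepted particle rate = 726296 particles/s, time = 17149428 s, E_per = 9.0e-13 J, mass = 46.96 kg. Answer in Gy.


Total energy deposited = rate * time * E_per
  = 726296 * 17149428 * 9.0e-13 = 11.2100 J
Dose = E_total / mass = 11.2100 / 46.96
Dose = 0.2387139 Gy

0.2387 Gy


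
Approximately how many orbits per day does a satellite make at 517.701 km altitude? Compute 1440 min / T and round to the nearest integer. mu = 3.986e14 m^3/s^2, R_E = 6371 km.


r = 6.888701e+06 m
T = 2*pi*sqrt(r^3/mu) = 5690.0649 s = 94.8344 min
revs/day = 1440 / 94.8344 = 15.1844
Rounded: 15 revolutions per day

15 revolutions per day


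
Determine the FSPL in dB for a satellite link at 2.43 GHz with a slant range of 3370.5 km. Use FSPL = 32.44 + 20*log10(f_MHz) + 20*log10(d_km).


f = 2.43 GHz = 2430.0000 MHz
d = 3370.5 km
FSPL = 32.44 + 20*log10(2430.0000) + 20*log10(3370.5)
FSPL = 32.44 + 67.7121 + 70.5539
FSPL = 170.7060 dB

170.7060 dB


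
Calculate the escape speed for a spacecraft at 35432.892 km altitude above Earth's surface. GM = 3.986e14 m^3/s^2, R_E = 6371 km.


r = 6371.0 + 35432.892 = 41803.8920 km = 4.1803892e+07 m
v_esc = sqrt(2*mu/r) = sqrt(2*3.986e14 / 4.1803892e+07)
v_esc = 4366.9205 m/s = 4.3669 km/s

4.3669 km/s


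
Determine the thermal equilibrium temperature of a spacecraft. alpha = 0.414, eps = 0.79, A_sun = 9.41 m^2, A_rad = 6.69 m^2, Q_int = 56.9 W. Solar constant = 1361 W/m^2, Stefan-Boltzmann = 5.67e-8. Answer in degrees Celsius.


Numerator = alpha*S*A_sun + Q_int = 0.414*1361*9.41 + 56.9 = 5359.0021 W
Denominator = eps*sigma*A_rad = 0.79*5.67e-8*6.69 = 2.9966517e-07 W/K^4
T^4 = 1.78833e+10 K^4
T = 365.6890 K = 92.5390 C

92.5390 degrees Celsius


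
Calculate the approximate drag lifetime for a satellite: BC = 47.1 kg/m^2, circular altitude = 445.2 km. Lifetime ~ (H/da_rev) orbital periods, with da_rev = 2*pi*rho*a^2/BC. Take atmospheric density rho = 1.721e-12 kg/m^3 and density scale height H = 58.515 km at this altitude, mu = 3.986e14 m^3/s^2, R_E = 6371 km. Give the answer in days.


a = R_E + alt = 6816.2000 km = 6.8162e+06 m
da_rev = 2*pi*rho*a^2/BC = 2*pi*1.721e-12*(6.8162e+06)^2/47.1 = 10.666562 m per revolution
N = H/da_rev = 58515.0000 m / 10.666562 m = 5485.8348 revolutions
P = 2*pi*sqrt(a^3/mu) = 5600.4730 s
lifetime = N*P = 5485.8348 * 5600.4730 = 3.072327e+07 s = 355.5934 days

355.5934 days


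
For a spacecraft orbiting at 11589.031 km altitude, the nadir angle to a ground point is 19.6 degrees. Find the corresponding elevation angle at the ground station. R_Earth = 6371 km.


r = R_E + alt = 17960.0310 km
Law of sines in the satellite / Earth-center / ground-point triangle:
  sin(nadir)/R_E = sin(90 + el)/r  =>  cos(el) = (r/R_E)*sin(nadir)
cos(el) = (17960.0310 / 6371.0000) * sin(19.6 deg) = 0.9456476
el = arccos(0.9456476) = 18.9773 deg
(Earth-central angle = 90 - nadir - el = 51.4227 deg)

18.9773 degrees


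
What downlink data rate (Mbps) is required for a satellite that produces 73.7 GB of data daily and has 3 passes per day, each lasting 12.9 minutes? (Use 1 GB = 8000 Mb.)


total contact time = 3 * 12.9 * 60 = 2322.0000 s
data = 73.7 GB = 589600.0000 Mb
rate = 589600.0000 / 2322.0000 = 253.9190 Mbps

253.9190 Mbps


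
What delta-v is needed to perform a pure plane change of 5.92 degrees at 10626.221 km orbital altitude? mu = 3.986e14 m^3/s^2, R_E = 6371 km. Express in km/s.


r = 16997.2210 km = 1.6997221e+07 m
V = sqrt(mu/r) = 4842.6121 m/s
di = 5.92 deg = 0.1033235 rad
dV = 2*V*sin(di/2) = 2*4842.6121*sin(0.05166175)
dV = 500.1331 m/s = 0.5001331 km/s

0.5001 km/s


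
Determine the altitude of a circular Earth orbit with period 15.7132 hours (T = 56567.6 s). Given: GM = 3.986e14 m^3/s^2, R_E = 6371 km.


T = 56567.6 s
r = (mu*T^2/(4*pi^2))^(1/3) = (3.986e14 * 56567.6^2 / (4*pi^2))^(1/3)
r = 3.1849627e+07 m = 31849.6273 km
alt = r - R_E = 31849.6273 - 6371 = 25478.6273 km

25478.6273 km


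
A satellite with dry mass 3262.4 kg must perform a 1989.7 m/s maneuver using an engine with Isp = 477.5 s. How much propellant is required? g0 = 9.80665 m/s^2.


ve = Isp * g0 = 477.5 * 9.80665 = 4682.675375 m/s
mass ratio = exp(dv/ve) = exp(1989.7/4682.675375) = 1.52944767
m_prop = m_dry * (mr - 1) = 3262.4 * (1.52944767 - 1)
m_prop = 1727.2701 kg

1727.2701 kg


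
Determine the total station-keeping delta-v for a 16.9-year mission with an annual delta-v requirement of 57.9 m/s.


dV = rate * years = 57.9 * 16.9
dV = 978.5100 m/s

978.5100 m/s


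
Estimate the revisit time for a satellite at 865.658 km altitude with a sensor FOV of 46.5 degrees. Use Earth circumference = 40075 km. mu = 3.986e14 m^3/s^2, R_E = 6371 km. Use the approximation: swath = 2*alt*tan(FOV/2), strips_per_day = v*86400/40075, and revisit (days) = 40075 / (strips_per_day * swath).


swath = 2*865.658*tan(0.4057891) = 743.8321 km
v = sqrt(mu/r) = 7421.6355 m/s = 7.4216 km/s
strips/day = v*86400/40075 = 7.4216*86400/40075 = 16.0007
coverage/day = strips * swath = 16.0007 * 743.8321 = 11901.8569 km
revisit = 40075 / 11901.8569 = 3.3671 days

3.3671 days


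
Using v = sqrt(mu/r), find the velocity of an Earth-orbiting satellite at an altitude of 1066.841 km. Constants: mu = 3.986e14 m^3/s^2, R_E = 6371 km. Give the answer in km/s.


r = R_E + alt = 6371.0 + 1066.841 = 7437.8410 km = 7.437841e+06 m
v = sqrt(mu/r) = sqrt(3.986e14 / 7.437841e+06) = 7320.5751 m/s = 7.3206 km/s

7.3206 km/s


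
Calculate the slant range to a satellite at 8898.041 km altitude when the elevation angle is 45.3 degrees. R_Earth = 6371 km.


h = 8898.041 km, el = 45.3 deg
d = -R_E*sin(el) + sqrt((R_E*sin(el))^2 + 2*R_E*h + h^2)
d = -6371.0000*sin(0.7906342) + sqrt((6371.0000*0.7107995)^2 + 2*6371.0000*8898.041 + 8898.041^2)
d = 10068.1166 km

10068.1166 km


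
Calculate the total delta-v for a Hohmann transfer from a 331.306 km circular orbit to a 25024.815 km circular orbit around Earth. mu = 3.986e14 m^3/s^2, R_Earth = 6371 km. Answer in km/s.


r1 = 6702.3060 km = 6.702306e+06 m
r2 = 31395.8150 km = 3.1395815e+07 m
dv1 = sqrt(mu/r1)*(sqrt(2*r2/(r1+r2)) - 1) = 2188.6521 m/s
dv2 = sqrt(mu/r2)*(1 - sqrt(2*r1/(r1+r2))) = 1449.6105 m/s
total dv = |dv1| + |dv2| = 2188.6521 + 1449.6105 = 3638.2626 m/s = 3.6383 km/s

3.6383 km/s


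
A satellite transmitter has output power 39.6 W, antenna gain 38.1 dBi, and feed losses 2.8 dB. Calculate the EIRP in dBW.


Pt = 39.6 W = 15.9770 dBW
EIRP = Pt_dBW + Gt - losses = 15.9770 + 38.1 - 2.8 = 51.2770 dBW

51.2770 dBW


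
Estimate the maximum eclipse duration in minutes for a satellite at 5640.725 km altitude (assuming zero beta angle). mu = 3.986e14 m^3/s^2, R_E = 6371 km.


r = 12011.7250 km
T = 218.3575 min
Eclipse fraction = arcsin(R_E/r)/pi = arcsin(6371.0000/12011.7250)/pi
= arcsin(0.5303984)/pi = 0.1779577
Eclipse duration = 0.1779577 * 218.3575 = 38.8584 min

38.8584 minutes


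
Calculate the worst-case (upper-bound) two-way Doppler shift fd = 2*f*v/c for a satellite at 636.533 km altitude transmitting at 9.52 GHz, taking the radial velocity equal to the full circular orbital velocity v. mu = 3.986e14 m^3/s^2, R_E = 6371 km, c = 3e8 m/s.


r = 7.007533e+06 m
v = sqrt(mu/r) = 7541.9921 m/s (worst-case radial velocity)
f = 9.52 GHz = 9.52e+09 Hz
fd = 2*f*v/c = 2*9.52e+09*7541.9921/3.0e+08
fd = 478665.0966 Hz

478665.0966 Hz


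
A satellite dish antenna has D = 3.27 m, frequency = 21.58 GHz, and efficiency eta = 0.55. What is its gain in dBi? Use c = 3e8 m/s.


lambda = c/f = 3e8 / 2.158e+10 = 0.01390176 m
G = eta*(pi*D/lambda)^2 = 0.55*(pi*3.27/0.01390176)^2
G = 300343.5512 (linear)
G = 10*log10(300343.5512) = 54.7762 dBi

54.7762 dBi


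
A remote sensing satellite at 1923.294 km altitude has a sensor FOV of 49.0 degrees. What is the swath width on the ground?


FOV = 49.0 deg = 0.8552113 rad
swath = 2 * alt * tan(FOV/2) = 2 * 1923.294 * tan(0.4276057)
swath = 2 * 1923.294 * 0.4557263
swath = 1752.9911 km

1752.9911 km


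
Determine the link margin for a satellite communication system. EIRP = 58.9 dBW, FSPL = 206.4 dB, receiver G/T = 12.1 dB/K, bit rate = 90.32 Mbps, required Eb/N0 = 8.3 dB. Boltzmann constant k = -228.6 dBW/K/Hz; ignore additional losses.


C/N0 = EIRP - FSPL + G/T - k = 58.9 - 206.4 + 12.1 - (-228.6)
C/N0 = 93.2000 dB-Hz
R_b = 90.32 Mbps = 9.032e+07 bps -> 10*log10(R_b) = 79.5578 dB-Hz
Eb/N0 = C/N0 - 10*log10(R_b) = 93.2000 - 79.5578 = 13.6422 dB
Margin = Eb/N0 - Eb/N0_req = 13.6422 - 8.3 = 5.3422 dB (link closes)

5.3422 dB


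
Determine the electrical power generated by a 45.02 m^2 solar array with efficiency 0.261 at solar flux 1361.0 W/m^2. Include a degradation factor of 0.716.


P = area * eta * S * degradation
P = 45.02 * 0.261 * 1361.0 * 0.716
P = 11450.3074 W

11450.3074 W


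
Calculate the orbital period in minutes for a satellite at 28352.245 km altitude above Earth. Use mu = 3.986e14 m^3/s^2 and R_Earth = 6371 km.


r = 34723.2450 km = 3.4723245e+07 m
T = 2*pi*sqrt(r^3/mu) = 2*pi*sqrt(4.1865946e+22 / 3.986e14)
T = 64393.4477 s = 1073.2241 min

1073.2241 minutes


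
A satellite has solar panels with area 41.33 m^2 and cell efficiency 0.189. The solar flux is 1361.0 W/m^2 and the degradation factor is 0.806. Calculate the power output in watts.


P = area * eta * S * degradation
P = 41.33 * 0.189 * 1361.0 * 0.806
P = 8568.8073 W

8568.8073 W


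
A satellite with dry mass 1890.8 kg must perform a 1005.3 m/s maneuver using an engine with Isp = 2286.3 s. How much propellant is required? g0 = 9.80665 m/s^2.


ve = Isp * g0 = 2286.3 * 9.80665 = 22420.943895 m/s
mass ratio = exp(dv/ve) = exp(1005.3/22420.943895) = 1.04585794
m_prop = m_dry * (mr - 1) = 1890.8 * (1.04585794 - 1)
m_prop = 86.7082 kg

86.7082 kg


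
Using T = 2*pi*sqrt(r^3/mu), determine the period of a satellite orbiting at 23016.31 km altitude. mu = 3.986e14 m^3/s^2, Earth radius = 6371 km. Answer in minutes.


r = 29387.3100 km = 2.938731e+07 m
T = 2*pi*sqrt(r^3/mu) = 2*pi*sqrt(2.5379292e+22 / 3.986e14)
T = 50136.1490 s = 835.6025 min

835.6025 minutes


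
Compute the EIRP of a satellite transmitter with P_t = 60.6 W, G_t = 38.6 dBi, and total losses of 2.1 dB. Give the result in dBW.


Pt = 60.6 W = 17.8247 dBW
EIRP = Pt_dBW + Gt - losses = 17.8247 + 38.6 - 2.1 = 54.3247 dBW

54.3247 dBW


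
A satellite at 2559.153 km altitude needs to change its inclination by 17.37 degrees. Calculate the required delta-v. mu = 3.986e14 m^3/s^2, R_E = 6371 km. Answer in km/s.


r = 8930.1530 km = 8.930153e+06 m
V = sqrt(mu/r) = 6680.9650 m/s
di = 17.37 deg = 0.3031637 rad
dV = 2*V*sin(di/2) = 2*6680.9650*sin(0.1515818)
dV = 2017.6785 m/s = 2.0177 km/s

2.0177 km/s


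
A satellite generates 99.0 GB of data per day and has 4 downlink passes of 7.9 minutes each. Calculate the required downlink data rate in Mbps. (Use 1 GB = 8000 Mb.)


total contact time = 4 * 7.9 * 60 = 1896.0000 s
data = 99.0 GB = 792000.0000 Mb
rate = 792000.0000 / 1896.0000 = 417.7215 Mbps

417.7215 Mbps


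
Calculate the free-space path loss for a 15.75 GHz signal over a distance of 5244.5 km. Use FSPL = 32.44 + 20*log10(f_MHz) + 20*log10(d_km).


f = 15.75 GHz = 15750.0000 MHz
d = 5244.5 km
FSPL = 32.44 + 20*log10(15750.0000) + 20*log10(5244.5)
FSPL = 32.44 + 83.9456 + 74.3941
FSPL = 190.7797 dB

190.7797 dB


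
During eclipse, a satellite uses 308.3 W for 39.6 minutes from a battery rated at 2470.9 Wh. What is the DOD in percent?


E_used = P * t / 60 = 308.3 * 39.6 / 60 = 203.4780 Wh
DOD = E_used / E_total * 100 = 203.4780 / 2470.9 * 100
DOD = 8.2350 %

8.2350 %


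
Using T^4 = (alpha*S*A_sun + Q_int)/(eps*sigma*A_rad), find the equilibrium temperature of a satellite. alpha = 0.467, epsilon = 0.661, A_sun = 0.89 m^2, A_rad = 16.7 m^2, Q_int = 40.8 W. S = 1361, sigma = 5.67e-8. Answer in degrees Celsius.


Numerator = alpha*S*A_sun + Q_int = 0.467*1361*0.89 + 40.8 = 606.4724 W
Denominator = eps*sigma*A_rad = 0.661*5.67e-8*16.7 = 6.2589429e-07 W/K^4
T^4 = 9.6896942e+08 K^4
T = 176.4321 K = -96.7179 C

-96.7179 degrees Celsius


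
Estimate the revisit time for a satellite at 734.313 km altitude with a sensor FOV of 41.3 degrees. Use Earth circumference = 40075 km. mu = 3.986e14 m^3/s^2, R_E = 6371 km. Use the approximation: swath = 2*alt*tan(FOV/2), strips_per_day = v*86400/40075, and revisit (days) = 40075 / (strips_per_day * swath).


swath = 2*734.313*tan(0.3604105) = 553.4834 km
v = sqrt(mu/r) = 7489.9176 m/s = 7.4899 km/s
strips/day = v*86400/40075 = 7.4899*86400/40075 = 16.1479
coverage/day = strips * swath = 16.1479 * 553.4834 = 8937.6191 km
revisit = 40075 / 8937.6191 = 4.4839 days

4.4839 days


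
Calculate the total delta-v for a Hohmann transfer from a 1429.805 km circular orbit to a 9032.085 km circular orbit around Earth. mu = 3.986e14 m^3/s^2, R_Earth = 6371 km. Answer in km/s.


r1 = 7800.8050 km = 7.800805e+06 m
r2 = 15403.0850 km = 1.5403085e+07 m
dv1 = sqrt(mu/r1)*(sqrt(2*r2/(r1+r2)) - 1) = 1088.1624 m/s
dv2 = sqrt(mu/r2)*(1 - sqrt(2*r1/(r1+r2))) = 915.7581 m/s
total dv = |dv1| + |dv2| = 1088.1624 + 915.7581 = 2003.9205 m/s = 2.0039 km/s

2.0039 km/s


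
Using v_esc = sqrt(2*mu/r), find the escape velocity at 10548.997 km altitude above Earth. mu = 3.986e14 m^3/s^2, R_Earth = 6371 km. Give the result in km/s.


r = 6371.0 + 10548.997 = 16919.9970 km = 1.6919997e+07 m
v_esc = sqrt(2*mu/r) = sqrt(2*3.986e14 / 1.6919997e+07)
v_esc = 6864.0985 m/s = 6.8641 km/s

6.8641 km/s


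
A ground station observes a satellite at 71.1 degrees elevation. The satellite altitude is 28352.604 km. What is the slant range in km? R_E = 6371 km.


h = 28352.604 km, el = 71.1 deg
d = -R_E*sin(el) + sqrt((R_E*sin(el))^2 + 2*R_E*h + h^2)
d = -6371.0000*sin(1.2409) + sqrt((6371.0000*0.9460854)^2 + 2*6371.0000*28352.604 + 28352.604^2)
d = 28634.7161 km

28634.7161 km


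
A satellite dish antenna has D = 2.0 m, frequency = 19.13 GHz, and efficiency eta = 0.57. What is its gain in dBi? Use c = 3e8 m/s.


lambda = c/f = 3e8 / 1.913e+10 = 0.01568217 m
G = eta*(pi*D/lambda)^2 = 0.57*(pi*2.0/0.01568217)^2
G = 91500.1957 (linear)
G = 10*log10(91500.1957) = 49.6142 dBi

49.6142 dBi


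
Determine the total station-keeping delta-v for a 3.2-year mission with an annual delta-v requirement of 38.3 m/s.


dV = rate * years = 38.3 * 3.2
dV = 122.5600 m/s

122.5600 m/s


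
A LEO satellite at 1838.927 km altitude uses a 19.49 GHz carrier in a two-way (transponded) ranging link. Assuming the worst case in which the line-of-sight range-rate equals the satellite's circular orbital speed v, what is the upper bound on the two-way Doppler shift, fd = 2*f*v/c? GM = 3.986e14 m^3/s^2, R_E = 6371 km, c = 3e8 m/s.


r = 8.209927e+06 m
v = sqrt(mu/r) = 6967.8533 m/s (worst-case radial velocity)
f = 19.49 GHz = 1.949e+10 Hz
fd = 2*f*v/c = 2*1.949e+10*6967.8533/3.0e+08
fd = 905356.4073 Hz

905356.4073 Hz


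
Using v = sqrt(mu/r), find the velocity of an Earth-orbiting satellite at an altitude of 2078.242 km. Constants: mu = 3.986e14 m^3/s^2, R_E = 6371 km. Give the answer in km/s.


r = R_E + alt = 6371.0 + 2078.242 = 8449.2420 km = 8.449242e+06 m
v = sqrt(mu/r) = sqrt(3.986e14 / 8.449242e+06) = 6868.4663 m/s = 6.8685 km/s

6.8685 km/s


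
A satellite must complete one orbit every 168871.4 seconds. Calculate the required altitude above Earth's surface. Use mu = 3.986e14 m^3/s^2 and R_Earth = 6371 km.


T = 168871.4 s
r = (mu*T^2/(4*pi^2))^(1/3) = (3.986e14 * 168871.4^2 / (4*pi^2))^(1/3)
r = 6.6033339e+07 m = 66033.3385 km
alt = r - R_E = 66033.3385 - 6371 = 59662.3385 km

59662.3385 km


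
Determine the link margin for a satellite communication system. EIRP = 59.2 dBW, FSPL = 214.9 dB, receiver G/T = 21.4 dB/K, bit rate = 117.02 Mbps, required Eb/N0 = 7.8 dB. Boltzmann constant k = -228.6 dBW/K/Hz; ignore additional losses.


C/N0 = EIRP - FSPL + G/T - k = 59.2 - 214.9 + 21.4 - (-228.6)
C/N0 = 94.3000 dB-Hz
R_b = 117.02 Mbps = 1.1702e+08 bps -> 10*log10(R_b) = 80.6826 dB-Hz
Eb/N0 = C/N0 - 10*log10(R_b) = 94.3000 - 80.6826 = 13.6174 dB
Margin = Eb/N0 - Eb/N0_req = 13.6174 - 7.8 = 5.8174 dB (link closes)

5.8174 dB


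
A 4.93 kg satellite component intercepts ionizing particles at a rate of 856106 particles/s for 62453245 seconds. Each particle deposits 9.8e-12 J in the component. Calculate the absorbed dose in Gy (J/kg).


Total energy deposited = rate * time * E_per
  = 856106 * 62453245 * 9.8e-12 = 523.9727 J
Dose = E_total / mass = 523.9727 / 4.93
Dose = 106.2825 Gy

106.2825 Gy


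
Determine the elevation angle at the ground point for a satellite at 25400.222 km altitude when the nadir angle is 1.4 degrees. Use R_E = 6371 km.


r = R_E + alt = 31771.2220 km
Law of sines in the satellite / Earth-center / ground-point triangle:
  sin(nadir)/R_E = sin(90 + el)/r  =>  cos(el) = (r/R_E)*sin(nadir)
cos(el) = (31771.2220 / 6371.0000) * sin(1.4 deg) = 0.1218396
el = arccos(0.1218396) = 83.0017 deg
(Earth-central angle = 90 - nadir - el = 5.5983 deg)

83.0017 degrees


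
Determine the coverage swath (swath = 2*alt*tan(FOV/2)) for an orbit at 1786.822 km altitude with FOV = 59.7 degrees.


FOV = 59.7 deg = 1.0420 rad
swath = 2 * alt * tan(FOV/2) = 2 * 1786.822 * tan(0.5209808)
swath = 2 * 1786.822 * 0.5738649
swath = 2050.7888 km

2050.7888 km


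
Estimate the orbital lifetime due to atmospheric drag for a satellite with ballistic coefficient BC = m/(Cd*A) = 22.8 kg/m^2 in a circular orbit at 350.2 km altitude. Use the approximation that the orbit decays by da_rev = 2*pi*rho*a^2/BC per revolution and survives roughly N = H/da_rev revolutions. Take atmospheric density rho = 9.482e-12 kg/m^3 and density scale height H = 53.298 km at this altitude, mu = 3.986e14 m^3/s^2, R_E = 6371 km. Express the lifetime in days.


a = R_E + alt = 6721.2000 km = 6.7212e+06 m
da_rev = 2*pi*rho*a^2/BC = 2*pi*9.482e-12*(6.7212e+06)^2/22.8 = 118.042557 m per revolution
N = H/da_rev = 53298.0000 m / 118.042557 m = 451.5151 revolutions
P = 2*pi*sqrt(a^3/mu) = 5483.7980 s
lifetime = N*P = 451.5151 * 5483.7980 = 2.4760177e+06 s = 28.6576 days

28.6576 days


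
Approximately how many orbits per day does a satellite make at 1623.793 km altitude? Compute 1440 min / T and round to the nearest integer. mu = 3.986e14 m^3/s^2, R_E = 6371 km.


r = 7.994793e+06 m
T = 2*pi*sqrt(r^3/mu) = 7114.1343 s = 118.5689 min
revs/day = 1440 / 118.5689 = 12.1448
Rounded: 12 revolutions per day

12 revolutions per day


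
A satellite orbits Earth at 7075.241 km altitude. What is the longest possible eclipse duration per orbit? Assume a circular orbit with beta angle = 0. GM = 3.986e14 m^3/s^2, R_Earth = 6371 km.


r = 13446.2410 km
T = 258.6195 min
Eclipse fraction = arcsin(R_E/r)/pi = arcsin(6371.0000/13446.2410)/pi
= arcsin(0.4738127)/pi = 0.1571226
Eclipse duration = 0.1571226 * 258.6195 = 40.6350 min

40.6350 minutes


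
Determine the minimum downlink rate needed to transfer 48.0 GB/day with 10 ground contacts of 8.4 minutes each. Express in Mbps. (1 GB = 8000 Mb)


total contact time = 10 * 8.4 * 60 = 5040.0000 s
data = 48.0 GB = 384000.0000 Mb
rate = 384000.0000 / 5040.0000 = 76.1905 Mbps

76.1905 Mbps


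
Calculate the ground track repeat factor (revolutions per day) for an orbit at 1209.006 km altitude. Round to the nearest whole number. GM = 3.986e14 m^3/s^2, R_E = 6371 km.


r = 7.580006e+06 m
T = 2*pi*sqrt(r^3/mu) = 6567.7339 s = 109.4622 min
revs/day = 1440 / 109.4622 = 13.1552
Rounded: 13 revolutions per day

13 revolutions per day


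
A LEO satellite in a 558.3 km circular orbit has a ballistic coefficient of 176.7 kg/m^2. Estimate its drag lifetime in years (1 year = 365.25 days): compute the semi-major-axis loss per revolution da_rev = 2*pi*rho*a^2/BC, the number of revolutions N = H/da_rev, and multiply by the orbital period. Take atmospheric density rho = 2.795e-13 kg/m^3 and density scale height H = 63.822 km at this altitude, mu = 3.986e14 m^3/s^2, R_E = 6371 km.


a = R_E + alt = 6929.3000 km = 6.9293e+06 m
da_rev = 2*pi*rho*a^2/BC = 2*pi*2.795e-13*(6.9293e+06)^2/176.7 = 0.477203763 m per revolution
N = H/da_rev = 63822.0000 m / 0.477203763 m = 133741.6109 revolutions
P = 2*pi*sqrt(a^3/mu) = 5740.4411 s
lifetime = N*P = 133741.6109 * 5740.4411 = 7.6773584e+08 s = 8885.8315 days
years = 8885.8315 / 365.25 = 24.3281 years

24.3281 years


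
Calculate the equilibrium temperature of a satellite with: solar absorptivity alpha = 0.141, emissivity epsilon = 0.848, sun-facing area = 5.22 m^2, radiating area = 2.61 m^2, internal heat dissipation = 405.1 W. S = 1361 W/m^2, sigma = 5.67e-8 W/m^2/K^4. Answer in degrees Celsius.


Numerator = alpha*S*A_sun + Q_int = 0.141*1361*5.22 + 405.1 = 1406.8232 W
Denominator = eps*sigma*A_rad = 0.848*5.67e-8*2.61 = 1.2549298e-07 W/K^4
T^4 = 1.1210374e+10 K^4
T = 325.3906 K = 52.2406 C

52.2406 degrees Celsius


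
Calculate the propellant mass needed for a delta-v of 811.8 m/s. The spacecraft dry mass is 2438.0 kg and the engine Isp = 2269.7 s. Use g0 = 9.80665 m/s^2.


ve = Isp * g0 = 2269.7 * 9.80665 = 22258.153505 m/s
mass ratio = exp(dv/ve) = exp(811.8/22258.153505) = 1.03714529
m_prop = m_dry * (mr - 1) = 2438.0 * (1.03714529 - 1)
m_prop = 90.5602 kg

90.5602 kg
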